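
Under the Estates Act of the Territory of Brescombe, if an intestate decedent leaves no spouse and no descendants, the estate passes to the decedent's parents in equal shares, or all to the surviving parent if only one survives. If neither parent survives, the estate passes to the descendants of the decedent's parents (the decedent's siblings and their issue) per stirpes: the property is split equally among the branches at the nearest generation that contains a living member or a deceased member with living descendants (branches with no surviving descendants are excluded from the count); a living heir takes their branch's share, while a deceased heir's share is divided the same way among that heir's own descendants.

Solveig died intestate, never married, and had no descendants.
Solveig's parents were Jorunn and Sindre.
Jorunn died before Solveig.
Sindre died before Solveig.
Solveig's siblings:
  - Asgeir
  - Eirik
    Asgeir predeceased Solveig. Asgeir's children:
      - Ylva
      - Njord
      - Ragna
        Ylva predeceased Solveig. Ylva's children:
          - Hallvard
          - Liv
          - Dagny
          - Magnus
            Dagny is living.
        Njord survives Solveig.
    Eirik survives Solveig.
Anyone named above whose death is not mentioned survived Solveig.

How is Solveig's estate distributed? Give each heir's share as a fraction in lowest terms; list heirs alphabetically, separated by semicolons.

Dagny 1/24; Eirik 1/2; Hallvard 1/24; Liv 1/24; Magnus 1/24; Njord 1/6; Ragna 1/6

Neither parent survives and there are no descendants, so the estate passes to Solveig's siblings and their issue per stirpes.
The estate is divided into 2 equal shares of 1/2 among Asgeir, Eirik.
Asgeir predeceased; the 1/2 allotted to Asgeir's branch passes to Asgeir's issue by representation.
The 1/2 is divided into 3 equal shares of 1/6 among Ylva, Njord, Ragna.
Ylva predeceased; the 1/6 allotted to Ylva's branch passes to Ylva's issue by representation.
The 1/6 is divided into 4 equal shares of 1/24 among Hallvard, Liv, Dagny, Magnus.
Hallvard is living and takes 1/24.
Liv is living and takes 1/24.
Dagny is living and takes 1/24.
Magnus is living and takes 1/24.
Njord is living and takes 1/6.
Ragna is living and takes 1/6.
Eirik is living and takes 1/2.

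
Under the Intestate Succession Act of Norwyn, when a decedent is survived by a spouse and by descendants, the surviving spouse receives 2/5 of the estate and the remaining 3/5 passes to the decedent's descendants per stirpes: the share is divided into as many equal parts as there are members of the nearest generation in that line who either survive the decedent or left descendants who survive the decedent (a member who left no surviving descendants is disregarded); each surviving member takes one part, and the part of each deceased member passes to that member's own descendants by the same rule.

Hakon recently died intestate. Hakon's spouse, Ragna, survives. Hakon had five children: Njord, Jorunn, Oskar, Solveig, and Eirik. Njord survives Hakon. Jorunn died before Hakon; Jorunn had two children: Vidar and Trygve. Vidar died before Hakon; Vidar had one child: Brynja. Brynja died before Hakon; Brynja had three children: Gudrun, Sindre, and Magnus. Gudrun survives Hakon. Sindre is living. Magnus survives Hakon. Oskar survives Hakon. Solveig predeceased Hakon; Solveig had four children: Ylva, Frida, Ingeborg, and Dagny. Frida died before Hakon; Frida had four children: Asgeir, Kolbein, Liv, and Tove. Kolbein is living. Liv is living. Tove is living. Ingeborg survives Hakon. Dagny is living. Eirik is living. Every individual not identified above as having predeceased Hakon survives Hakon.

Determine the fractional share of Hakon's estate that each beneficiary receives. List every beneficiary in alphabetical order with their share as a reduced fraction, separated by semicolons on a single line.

Ragna, as surviving spouse, takes 2/5.
The remaining 3/5 passes to Hakon's descendants per stirpes.
The 3/5 is divided into 5 equal shares of 3/25 among Njord, Jorunn, Oskar, Solveig, Eirik.
Njord is living and takes 3/25.
Jorunn predeceased; the 3/25 allotted to Jorunn's branch passes to Jorunn's issue by representation.
The 3/25 is divided into 2 equal shares of 3/50 among Vidar, Trygve.
Vidar predeceased; the 3/50 allotted to Vidar's branch passes to Vidar's issue by representation.
Brynja's line is the sole branch at this level, so the full 3/50 passes to Brynja's issue by representation.
The 3/50 is divided into 3 equal shares of 1/50 among Gudrun, Sindre, Magnus.
Gudrun is living and takes 1/50.
Sindre is living and takes 1/50.
Magnus is living and takes 1/50.
Trygve is living and takes 3/50.
Oskar is living and takes 3/25.
Solveig predeceased; the 3/25 allotted to Solveig's branch passes to Solveig's issue by representation.
The 3/25 is divided into 4 equal shares of 3/100 among Ylva, Frida, Ingeborg, Dagny.
Ylva is living and takes 3/100.
Frida predeceased; the 3/100 allotted to Frida's branch passes to Frida's issue by representation.
The 3/100 is divided into 4 equal shares of 3/400 among Asgeir, Kolbein, Liv, Tove.
Asgeir is living and takes 3/400.
Kolbein is living and takes 3/400.
Liv is living and takes 3/400.
Tove is living and takes 3/400.
Ingeborg is living and takes 3/100.
Dagny is living and takes 3/100.
Eirik is living and takes 3/25.

Asgeir 3/400; Dagny 3/100; Eirik 3/25; Gudrun 1/50; Ingeborg 3/100; Kolbein 3/400; Liv 3/400; Magnus 1/50; Njord 3/25; Oskar 3/25; Ragna 2/5; Sindre 1/50; Tove 3/400; Trygve 3/50; Ylva 3/100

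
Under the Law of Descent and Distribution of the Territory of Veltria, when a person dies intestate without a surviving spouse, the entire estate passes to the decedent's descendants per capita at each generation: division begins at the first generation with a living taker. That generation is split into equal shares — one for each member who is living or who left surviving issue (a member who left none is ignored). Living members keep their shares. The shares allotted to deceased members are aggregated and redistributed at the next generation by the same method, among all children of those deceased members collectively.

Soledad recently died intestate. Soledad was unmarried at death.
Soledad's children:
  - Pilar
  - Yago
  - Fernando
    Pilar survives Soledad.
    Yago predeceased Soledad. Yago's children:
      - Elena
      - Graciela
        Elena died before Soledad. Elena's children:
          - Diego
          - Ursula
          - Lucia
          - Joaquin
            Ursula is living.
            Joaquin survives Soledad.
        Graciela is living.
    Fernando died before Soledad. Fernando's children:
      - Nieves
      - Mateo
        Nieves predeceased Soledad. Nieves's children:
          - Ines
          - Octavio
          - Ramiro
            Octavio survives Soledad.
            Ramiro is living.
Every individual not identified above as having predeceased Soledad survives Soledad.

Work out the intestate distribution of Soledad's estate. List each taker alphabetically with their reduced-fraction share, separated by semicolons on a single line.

Diego 1/21; Graciela 1/6; Ines 1/21; Joaquin 1/21; Lucia 1/21; Mateo 1/6; Octavio 1/21; Pilar 1/3; Ramiro 1/21; Ursula 1/21

There is no surviving spouse, so the entire estate passes to Soledad's descendants per capita at each generation.
At generation 1 (Pilar, Yago, Fernando) there are 3 shares of (1)/3 = 1/3 each.
Living: Pilar — each takes 1/3.
Deceased: Yago and Fernando. Their combined 2/3 is pooled and carried to generation 2.
At generation 2 (Elena, Graciela, Nieves, Mateo) there are 4 shares of (2/3)/4 = 1/6 each.
Living: Graciela and Mateo — each takes 1/6.
Deceased: Elena and Nieves. Their combined 1/3 is pooled and carried to generation 3.
At generation 3 (Diego, Ursula, Lucia, Joaquin, Ines, Octavio, Ramiro) there are 7 shares of (1/3)/7 = 1/21 each.
Living: Diego, Ursula, Lucia, Joaquin, Ines, Octavio, and Ramiro — each takes 1/21.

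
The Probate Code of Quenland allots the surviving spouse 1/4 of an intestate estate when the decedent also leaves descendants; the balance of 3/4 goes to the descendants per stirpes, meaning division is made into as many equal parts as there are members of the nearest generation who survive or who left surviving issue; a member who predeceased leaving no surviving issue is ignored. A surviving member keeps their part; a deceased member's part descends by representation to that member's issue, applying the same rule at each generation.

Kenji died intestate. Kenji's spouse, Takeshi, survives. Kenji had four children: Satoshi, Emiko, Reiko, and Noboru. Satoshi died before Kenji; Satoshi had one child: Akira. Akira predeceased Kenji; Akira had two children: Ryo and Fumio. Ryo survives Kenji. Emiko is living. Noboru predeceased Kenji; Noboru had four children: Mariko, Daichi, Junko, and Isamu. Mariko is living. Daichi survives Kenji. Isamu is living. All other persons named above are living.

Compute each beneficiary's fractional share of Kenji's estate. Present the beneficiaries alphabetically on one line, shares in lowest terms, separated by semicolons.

Takeshi, as surviving spouse, takes 1/4.
The remaining 3/4 passes to Kenji's descendants per stirpes.
The 3/4 is divided into 4 equal shares of 3/16 among Satoshi, Emiko, Reiko, Noboru.
Satoshi predeceased; the 3/16 allotted to Satoshi's branch passes to Satoshi's issue by representation.
Akira's line is the sole branch at this level, so the full 3/16 passes to Akira's issue by representation.
The 3/16 is divided into 2 equal shares of 3/32 among Ryo, Fumio.
Ryo is living and takes 3/32.
Fumio is living and takes 3/32.
Emiko is living and takes 3/16.
Reiko is living and takes 3/16.
Noboru predeceased; the 3/16 allotted to Noboru's branch passes to Noboru's issue by representation.
The 3/16 is divided into 4 equal shares of 3/64 among Mariko, Daichi, Junko, Isamu.
Mariko is living and takes 3/64.
Daichi is living and takes 3/64.
Junko is living and takes 3/64.
Isamu is living and takes 3/64.

Daichi 3/64; Emiko 3/16; Fumio 3/32; Isamu 3/64; Junko 3/64; Mariko 3/64; Reiko 3/16; Ryo 3/32; Takeshi 1/4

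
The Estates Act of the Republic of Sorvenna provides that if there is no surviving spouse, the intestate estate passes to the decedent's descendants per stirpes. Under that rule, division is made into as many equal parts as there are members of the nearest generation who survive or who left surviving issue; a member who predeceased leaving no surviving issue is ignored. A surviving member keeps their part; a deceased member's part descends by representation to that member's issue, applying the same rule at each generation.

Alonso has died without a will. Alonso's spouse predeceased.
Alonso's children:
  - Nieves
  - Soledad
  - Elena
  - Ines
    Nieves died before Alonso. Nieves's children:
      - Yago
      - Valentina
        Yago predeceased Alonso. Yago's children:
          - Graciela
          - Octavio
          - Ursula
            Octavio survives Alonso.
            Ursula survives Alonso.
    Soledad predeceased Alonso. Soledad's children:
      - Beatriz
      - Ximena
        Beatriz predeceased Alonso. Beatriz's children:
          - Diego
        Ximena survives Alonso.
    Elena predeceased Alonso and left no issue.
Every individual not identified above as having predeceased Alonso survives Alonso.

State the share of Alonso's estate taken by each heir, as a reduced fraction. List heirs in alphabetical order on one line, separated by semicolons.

Diego 1/6; Graciela 1/18; Ines 1/3; Octavio 1/18; Ursula 1/18; Valentina 1/6; Ximena 1/6

There is no surviving spouse, so the entire estate passes to Alonso's descendants per stirpes.
Elena left no surviving issue, so that branch lapses and is disregarded.
The estate is divided into 3 equal shares of 1/3 among Nieves, Soledad, Ines.
Nieves predeceased; the 1/3 allotted to Nieves's branch passes to Nieves's issue by representation.
The 1/3 is divided into 2 equal shares of 1/6 among Yago, Valentina.
Yago predeceased; the 1/6 allotted to Yago's branch passes to Yago's issue by representation.
The 1/6 is divided into 3 equal shares of 1/18 among Graciela, Octavio, Ursula.
Graciela is living and takes 1/18.
Octavio is living and takes 1/18.
Ursula is living and takes 1/18.
Valentina is living and takes 1/6.
Soledad predeceased; the 1/3 allotted to Soledad's branch passes to Soledad's issue by representation.
The 1/3 is divided into 2 equal shares of 1/6 among Beatriz, Ximena.
Beatriz predeceased; the 1/6 allotted to Beatriz's branch passes to Beatriz's issue by representation.
Diego is the sole taker at this level and receives the full 1/6.
Ximena is living and takes 1/6.
Ines is living and takes 1/3.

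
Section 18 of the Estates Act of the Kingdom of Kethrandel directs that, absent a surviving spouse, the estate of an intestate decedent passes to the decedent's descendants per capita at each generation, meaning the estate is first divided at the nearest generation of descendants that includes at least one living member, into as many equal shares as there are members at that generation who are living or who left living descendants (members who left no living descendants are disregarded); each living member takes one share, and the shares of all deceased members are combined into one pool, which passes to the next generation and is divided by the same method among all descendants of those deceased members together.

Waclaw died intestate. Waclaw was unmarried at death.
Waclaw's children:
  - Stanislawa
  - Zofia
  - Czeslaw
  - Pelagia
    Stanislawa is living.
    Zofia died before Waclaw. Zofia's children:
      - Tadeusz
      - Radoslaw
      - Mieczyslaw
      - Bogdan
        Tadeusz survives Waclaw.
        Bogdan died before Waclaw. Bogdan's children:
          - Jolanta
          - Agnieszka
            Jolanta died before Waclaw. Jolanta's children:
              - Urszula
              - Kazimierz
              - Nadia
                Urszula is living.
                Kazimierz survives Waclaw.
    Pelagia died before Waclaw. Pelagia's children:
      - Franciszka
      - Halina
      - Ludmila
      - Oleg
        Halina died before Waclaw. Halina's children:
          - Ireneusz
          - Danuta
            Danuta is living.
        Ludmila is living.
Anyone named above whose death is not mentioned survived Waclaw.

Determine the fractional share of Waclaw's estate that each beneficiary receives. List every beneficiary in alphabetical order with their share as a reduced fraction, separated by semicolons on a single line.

Agnieszka 1/32; Czeslaw 1/4; Danuta 1/32; Franciszka 1/16; Ireneusz 1/32; Kazimierz 1/96; Ludmila 1/16; Mieczyslaw 1/16; Nadia 1/96; Oleg 1/16; Radoslaw 1/16; Stanislawa 1/4; Tadeusz 1/16; Urszula 1/96

There is no surviving spouse, so the entire estate passes to Waclaw's descendants per capita at each generation.
At generation 1 (Stanislawa, Zofia, Czeslaw, Pelagia) there are 4 shares of (1)/4 = 1/4 each.
Living: Stanislawa and Czeslaw — each takes 1/4.
Deceased: Zofia and Pelagia. Their combined 1/2 is pooled and carried to generation 2.
At generation 2 (Tadeusz, Radoslaw, Mieczyslaw, Bogdan, Franciszka, Halina, Ludmila, Oleg) there are 8 shares of (1/2)/8 = 1/16 each.
Living: Tadeusz, Radoslaw, Mieczyslaw, Franciszka, Ludmila, and Oleg — each takes 1/16.
Deceased: Bogdan and Halina. Their combined 1/8 is pooled and carried to generation 3.
At generation 3 (Jolanta, Agnieszka, Ireneusz, Danuta) there are 4 shares of (1/8)/4 = 1/32 each.
Living: Agnieszka, Ireneusz, and Danuta — each takes 1/32.
Deceased: Jolanta. That 1/32 share is carried to generation 4.
At generation 4 (Urszula, Kazimierz, Nadia) there are 3 shares of (1/32)/3 = 1/96 each.
Living: Urszula, Kazimierz, and Nadia — each takes 1/96.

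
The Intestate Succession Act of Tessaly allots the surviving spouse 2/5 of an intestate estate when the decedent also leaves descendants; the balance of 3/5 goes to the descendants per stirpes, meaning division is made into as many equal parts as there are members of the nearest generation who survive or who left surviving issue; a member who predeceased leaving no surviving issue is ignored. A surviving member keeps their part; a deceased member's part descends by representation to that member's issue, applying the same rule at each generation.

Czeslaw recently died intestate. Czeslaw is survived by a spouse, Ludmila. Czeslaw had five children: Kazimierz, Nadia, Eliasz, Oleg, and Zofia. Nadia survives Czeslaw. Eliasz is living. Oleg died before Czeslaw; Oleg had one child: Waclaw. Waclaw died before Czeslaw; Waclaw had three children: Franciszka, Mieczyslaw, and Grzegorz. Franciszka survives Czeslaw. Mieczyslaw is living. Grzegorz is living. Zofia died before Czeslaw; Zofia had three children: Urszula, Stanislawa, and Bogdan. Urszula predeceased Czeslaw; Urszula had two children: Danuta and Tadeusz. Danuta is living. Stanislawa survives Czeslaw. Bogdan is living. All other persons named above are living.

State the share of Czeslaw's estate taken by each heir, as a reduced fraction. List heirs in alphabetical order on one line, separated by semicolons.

Ludmila, as surviving spouse, takes 2/5.
The remaining 3/5 passes to Czeslaw's descendants per stirpes.
The 3/5 is divided into 5 equal shares of 3/25 among Kazimierz, Nadia, Eliasz, Oleg, Zofia.
Kazimierz is living and takes 3/25.
Nadia is living and takes 3/25.
Eliasz is living and takes 3/25.
Oleg predeceased; the 3/25 allotted to Oleg's branch passes to Oleg's issue by representation.
Waclaw's line is the sole branch at this level, so the full 3/25 passes to Waclaw's issue by representation.
The 3/25 is divided into 3 equal shares of 1/25 among Franciszka, Mieczyslaw, Grzegorz.
Franciszka is living and takes 1/25.
Mieczyslaw is living and takes 1/25.
Grzegorz is living and takes 1/25.
Zofia predeceased; the 3/25 allotted to Zofia's branch passes to Zofia's issue by representation.
The 3/25 is divided into 3 equal shares of 1/25 among Urszula, Stanislawa, Bogdan.
Urszula predeceased; the 1/25 allotted to Urszula's branch passes to Urszula's issue by representation.
The 1/25 is divided into 2 equal shares of 1/50 among Danuta, Tadeusz.
Danuta is living and takes 1/50.
Tadeusz is living and takes 1/50.
Stanislawa is living and takes 1/25.
Bogdan is living and takes 1/25.

Bogdan 1/25; Danuta 1/50; Eliasz 3/25; Franciszka 1/25; Grzegorz 1/25; Kazimierz 3/25; Ludmila 2/5; Mieczyslaw 1/25; Nadia 3/25; Stanislawa 1/25; Tadeusz 1/50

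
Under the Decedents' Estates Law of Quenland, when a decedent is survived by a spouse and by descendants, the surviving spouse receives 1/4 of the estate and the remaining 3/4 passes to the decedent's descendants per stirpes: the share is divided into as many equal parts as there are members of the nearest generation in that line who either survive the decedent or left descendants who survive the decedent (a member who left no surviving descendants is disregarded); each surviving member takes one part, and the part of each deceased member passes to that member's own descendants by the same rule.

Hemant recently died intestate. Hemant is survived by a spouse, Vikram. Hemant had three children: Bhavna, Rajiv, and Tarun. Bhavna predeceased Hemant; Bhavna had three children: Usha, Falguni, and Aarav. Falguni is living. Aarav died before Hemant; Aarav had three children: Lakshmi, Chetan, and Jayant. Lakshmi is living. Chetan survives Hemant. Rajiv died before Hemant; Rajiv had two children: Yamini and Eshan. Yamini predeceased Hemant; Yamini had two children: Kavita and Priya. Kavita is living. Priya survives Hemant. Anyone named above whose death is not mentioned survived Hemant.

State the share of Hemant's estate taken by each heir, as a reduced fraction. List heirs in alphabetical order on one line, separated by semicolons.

Chetan 1/36; Eshan 1/8; Falguni 1/12; Jayant 1/36; Kavita 1/16; Lakshmi 1/36; Priya 1/16; Tarun 1/4; Usha 1/12; Vikram 1/4

Vikram, as surviving spouse, takes 1/4.
The remaining 3/4 passes to Hemant's descendants per stirpes.
The 3/4 is divided into 3 equal shares of 1/4 among Bhavna, Rajiv, Tarun.
Bhavna predeceased; the 1/4 allotted to Bhavna's branch passes to Bhavna's issue by representation.
The 1/4 is divided into 3 equal shares of 1/12 among Usha, Falguni, Aarav.
Usha is living and takes 1/12.
Falguni is living and takes 1/12.
Aarav predeceased; the 1/12 allotted to Aarav's branch passes to Aarav's issue by representation.
The 1/12 is divided into 3 equal shares of 1/36 among Lakshmi, Chetan, Jayant.
Lakshmi is living and takes 1/36.
Chetan is living and takes 1/36.
Jayant is living and takes 1/36.
Rajiv predeceased; the 1/4 allotted to Rajiv's branch passes to Rajiv's issue by representation.
The 1/4 is divided into 2 equal shares of 1/8 among Yamini, Eshan.
Yamini predeceased; the 1/8 allotted to Yamini's branch passes to Yamini's issue by representation.
The 1/8 is divided into 2 equal shares of 1/16 among Kavita, Priya.
Kavita is living and takes 1/16.
Priya is living and takes 1/16.
Eshan is living and takes 1/8.
Tarun is living and takes 1/4.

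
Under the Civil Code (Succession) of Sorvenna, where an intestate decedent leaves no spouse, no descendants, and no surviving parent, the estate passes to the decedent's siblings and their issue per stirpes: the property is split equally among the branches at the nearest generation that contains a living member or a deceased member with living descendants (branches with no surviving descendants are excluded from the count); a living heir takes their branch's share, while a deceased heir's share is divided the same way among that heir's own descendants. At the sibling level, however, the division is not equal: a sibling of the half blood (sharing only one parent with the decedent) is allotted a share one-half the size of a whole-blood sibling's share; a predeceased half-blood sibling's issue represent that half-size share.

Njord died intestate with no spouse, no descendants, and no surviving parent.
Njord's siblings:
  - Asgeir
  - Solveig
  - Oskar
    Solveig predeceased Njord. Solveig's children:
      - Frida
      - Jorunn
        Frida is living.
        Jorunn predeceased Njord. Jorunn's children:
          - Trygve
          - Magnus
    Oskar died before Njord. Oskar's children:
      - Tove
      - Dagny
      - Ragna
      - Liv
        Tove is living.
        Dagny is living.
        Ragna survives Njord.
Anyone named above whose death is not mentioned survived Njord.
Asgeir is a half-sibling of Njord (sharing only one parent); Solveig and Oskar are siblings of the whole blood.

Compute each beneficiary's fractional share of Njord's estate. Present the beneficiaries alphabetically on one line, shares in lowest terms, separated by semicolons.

Asgeir 1/5; Dagny 1/10; Frida 1/5; Liv 1/10; Magnus 1/10; Ragna 1/10; Tove 1/10; Trygve 1/10

No spouse, descendants, or parent survives, so the estate passes to Njord's siblings per stirpes.
Half-blood siblings count for one-half the weight of whole-blood siblings at the initial division.
Dividing 1 in proportion to weights (total weight 5/2): Asgeir (weight 1/2) → 1/5; Solveig (weight 1) → 2/5; Oskar (weight 1) → 2/5.
Asgeir is living and takes 1/5.
Solveig predeceased; the 2/5 allotted to Solveig's branch passes to Solveig's issue by representation.
The 2/5 is divided into 2 equal shares of 1/5 among Frida, Jorunn.
Frida is living and takes 1/5.
Jorunn predeceased; the 1/5 allotted to Jorunn's branch passes to Jorunn's issue by representation.
The 1/5 is divided into 2 equal shares of 1/10 among Trygve, Magnus.
Trygve is living and takes 1/10.
Magnus is living and takes 1/10.
Oskar predeceased; the 2/5 allotted to Oskar's branch passes to Oskar's issue by representation.
The 2/5 is divided into 4 equal shares of 1/10 among Tove, Dagny, Ragna, Liv.
Tove is living and takes 1/10.
Dagny is living and takes 1/10.
Ragna is living and takes 1/10.
Liv is living and takes 1/10.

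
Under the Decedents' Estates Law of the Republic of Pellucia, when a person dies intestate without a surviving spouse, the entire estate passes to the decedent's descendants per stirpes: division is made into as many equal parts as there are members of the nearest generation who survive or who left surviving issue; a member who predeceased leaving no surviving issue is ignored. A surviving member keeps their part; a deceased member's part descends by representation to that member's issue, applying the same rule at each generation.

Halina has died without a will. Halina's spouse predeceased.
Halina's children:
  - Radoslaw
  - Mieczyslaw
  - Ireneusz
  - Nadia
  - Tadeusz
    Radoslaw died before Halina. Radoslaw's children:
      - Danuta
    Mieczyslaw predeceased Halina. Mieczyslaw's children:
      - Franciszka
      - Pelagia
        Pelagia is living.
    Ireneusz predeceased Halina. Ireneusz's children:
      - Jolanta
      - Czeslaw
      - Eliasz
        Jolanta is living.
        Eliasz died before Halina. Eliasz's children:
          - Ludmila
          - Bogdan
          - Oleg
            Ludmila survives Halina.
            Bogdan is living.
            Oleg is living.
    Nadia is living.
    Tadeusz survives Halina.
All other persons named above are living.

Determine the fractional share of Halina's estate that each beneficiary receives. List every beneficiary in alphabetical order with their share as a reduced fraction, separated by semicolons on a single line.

Bogdan 1/45; Czeslaw 1/15; Danuta 1/5; Franciszka 1/10; Jolanta 1/15; Ludmila 1/45; Nadia 1/5; Oleg 1/45; Pelagia 1/10; Tadeusz 1/5

There is no surviving spouse, so the entire estate passes to Halina's descendants per stirpes.
The estate is divided into 5 equal shares of 1/5 among Radoslaw, Mieczyslaw, Ireneusz, Nadia, Tadeusz.
Radoslaw predeceased; the 1/5 allotted to Radoslaw's branch passes to Radoslaw's issue by representation.
Danuta is the sole taker at this level and receives the full 1/5.
Mieczyslaw predeceased; the 1/5 allotted to Mieczyslaw's branch passes to Mieczyslaw's issue by representation.
The 1/5 is divided into 2 equal shares of 1/10 among Franciszka, Pelagia.
Franciszka is living and takes 1/10.
Pelagia is living and takes 1/10.
Ireneusz predeceased; the 1/5 allotted to Ireneusz's branch passes to Ireneusz's issue by representation.
The 1/5 is divided into 3 equal shares of 1/15 among Jolanta, Czeslaw, Eliasz.
Jolanta is living and takes 1/15.
Czeslaw is living and takes 1/15.
Eliasz predeceased; the 1/15 allotted to Eliasz's branch passes to Eliasz's issue by representation.
The 1/15 is divided into 3 equal shares of 1/45 among Ludmila, Bogdan, Oleg.
Ludmila is living and takes 1/45.
Bogdan is living and takes 1/45.
Oleg is living and takes 1/45.
Nadia is living and takes 1/5.
Tadeusz is living and takes 1/5.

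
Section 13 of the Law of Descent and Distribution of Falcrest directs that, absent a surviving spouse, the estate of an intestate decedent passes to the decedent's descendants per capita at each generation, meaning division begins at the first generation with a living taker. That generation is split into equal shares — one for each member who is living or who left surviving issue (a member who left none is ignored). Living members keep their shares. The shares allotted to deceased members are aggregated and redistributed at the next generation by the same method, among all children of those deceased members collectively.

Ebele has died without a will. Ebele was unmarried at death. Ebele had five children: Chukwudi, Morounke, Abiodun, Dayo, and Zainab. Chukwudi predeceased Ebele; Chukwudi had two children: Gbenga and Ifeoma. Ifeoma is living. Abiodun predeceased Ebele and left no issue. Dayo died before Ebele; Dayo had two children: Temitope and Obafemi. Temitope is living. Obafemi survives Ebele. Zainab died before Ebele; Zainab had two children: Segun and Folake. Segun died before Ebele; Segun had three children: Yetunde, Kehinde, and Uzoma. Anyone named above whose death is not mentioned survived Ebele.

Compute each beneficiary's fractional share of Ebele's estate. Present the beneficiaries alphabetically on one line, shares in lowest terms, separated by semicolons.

Folake 1/8; Gbenga 1/8; Ifeoma 1/8; Kehinde 1/24; Morounke 1/4; Obafemi 1/8; Temitope 1/8; Uzoma 1/24; Yetunde 1/24

There is no surviving spouse, so the entire estate passes to Ebele's descendants per capita at each generation.
At generation 1 (Chukwudi, Morounke, Dayo, Zainab) there are 4 shares of (1)/4 = 1/4 each.
Living: Morounke — each takes 1/4.
Deceased: Chukwudi, Dayo, and Zainab. Their combined 3/4 is pooled and carried to generation 2.
At generation 2 (Gbenga, Ifeoma, Temitope, Obafemi, Segun, Folake) there are 6 shares of (3/4)/6 = 1/8 each.
Living: Gbenga, Ifeoma, Temitope, Obafemi, and Folake — each takes 1/8.
Deceased: Segun. That 1/8 share is carried to generation 3.
At generation 3 (Yetunde, Kehinde, Uzoma) there are 3 shares of (1/8)/3 = 1/24 each.
Living: Yetunde, Kehinde, and Uzoma — each takes 1/24.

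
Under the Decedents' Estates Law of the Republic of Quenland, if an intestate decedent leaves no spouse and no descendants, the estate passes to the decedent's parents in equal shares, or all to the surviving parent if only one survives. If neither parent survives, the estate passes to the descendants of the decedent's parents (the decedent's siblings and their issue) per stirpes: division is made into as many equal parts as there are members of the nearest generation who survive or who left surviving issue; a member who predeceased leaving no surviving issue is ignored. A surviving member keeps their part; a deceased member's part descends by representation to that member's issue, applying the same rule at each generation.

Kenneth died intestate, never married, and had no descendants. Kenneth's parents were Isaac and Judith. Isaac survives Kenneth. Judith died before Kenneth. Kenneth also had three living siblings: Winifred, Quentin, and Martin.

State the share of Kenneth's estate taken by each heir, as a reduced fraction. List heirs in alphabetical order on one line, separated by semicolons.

Only one parent, Isaac, survives, so Isaac takes the entire estate. The siblings take nothing because a surviving parent has priority.

Isaac 1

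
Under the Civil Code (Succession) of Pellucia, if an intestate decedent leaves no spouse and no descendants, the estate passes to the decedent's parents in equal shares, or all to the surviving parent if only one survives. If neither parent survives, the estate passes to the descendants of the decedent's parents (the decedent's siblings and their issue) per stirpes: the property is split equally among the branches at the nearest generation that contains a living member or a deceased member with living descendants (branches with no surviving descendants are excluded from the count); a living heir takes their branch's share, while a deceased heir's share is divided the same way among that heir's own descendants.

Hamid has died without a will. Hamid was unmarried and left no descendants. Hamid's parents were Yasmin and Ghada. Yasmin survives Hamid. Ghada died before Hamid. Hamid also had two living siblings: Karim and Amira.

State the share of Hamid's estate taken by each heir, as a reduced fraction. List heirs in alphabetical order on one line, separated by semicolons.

Only one parent, Yasmin, survives, so Yasmin takes the entire estate. The siblings take nothing because a surviving parent has priority.

Yasmin 1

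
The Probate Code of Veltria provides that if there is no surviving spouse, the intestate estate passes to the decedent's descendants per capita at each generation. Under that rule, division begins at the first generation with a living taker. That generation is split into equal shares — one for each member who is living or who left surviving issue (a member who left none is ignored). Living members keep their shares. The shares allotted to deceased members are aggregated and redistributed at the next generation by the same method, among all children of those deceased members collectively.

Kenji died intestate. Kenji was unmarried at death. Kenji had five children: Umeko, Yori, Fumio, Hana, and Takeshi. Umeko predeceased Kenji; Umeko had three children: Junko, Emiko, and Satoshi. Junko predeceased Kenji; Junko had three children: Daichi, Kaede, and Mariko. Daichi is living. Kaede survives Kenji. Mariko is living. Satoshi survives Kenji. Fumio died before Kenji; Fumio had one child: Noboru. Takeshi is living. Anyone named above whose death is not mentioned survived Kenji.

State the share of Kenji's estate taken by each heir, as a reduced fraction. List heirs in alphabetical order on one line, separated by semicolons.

There is no surviving spouse, so the entire estate passes to Kenji's descendants per capita at each generation.
At generation 1 (Umeko, Yori, Fumio, Hana, Takeshi) there are 5 shares of (1)/5 = 1/5 each.
Living: Yori, Hana, and Takeshi — each takes 1/5.
Deceased: Umeko and Fumio. Their combined 2/5 is pooled and carried to generation 2.
At generation 2 (Junko, Emiko, Satoshi, Noboru) there are 4 shares of (2/5)/4 = 1/10 each.
Living: Emiko, Satoshi, and Noboru — each takes 1/10.
Deceased: Junko. That 1/10 share is carried to generation 3.
At generation 3 (Daichi, Kaede, Mariko) there are 3 shares of (1/10)/3 = 1/30 each.
Living: Daichi, Kaede, and Mariko — each takes 1/30.

Daichi 1/30; Emiko 1/10; Hana 1/5; Kaede 1/30; Mariko 1/30; Noboru 1/10; Satoshi 1/10; Takeshi 1/5; Yori 1/5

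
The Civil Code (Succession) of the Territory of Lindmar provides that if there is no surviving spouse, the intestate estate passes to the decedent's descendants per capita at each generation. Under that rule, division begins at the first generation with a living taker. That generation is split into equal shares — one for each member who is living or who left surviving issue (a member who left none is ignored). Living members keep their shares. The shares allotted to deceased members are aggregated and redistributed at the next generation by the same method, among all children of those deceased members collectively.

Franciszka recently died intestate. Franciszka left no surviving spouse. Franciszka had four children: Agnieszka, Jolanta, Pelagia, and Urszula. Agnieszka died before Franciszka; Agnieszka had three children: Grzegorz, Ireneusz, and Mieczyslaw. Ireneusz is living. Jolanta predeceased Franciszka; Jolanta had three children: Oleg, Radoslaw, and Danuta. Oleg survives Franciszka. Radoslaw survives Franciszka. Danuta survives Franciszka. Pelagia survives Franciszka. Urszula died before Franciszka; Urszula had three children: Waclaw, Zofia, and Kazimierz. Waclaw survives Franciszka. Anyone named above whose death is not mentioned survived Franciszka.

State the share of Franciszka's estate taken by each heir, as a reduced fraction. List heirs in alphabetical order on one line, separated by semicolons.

Danuta 1/12; Grzegorz 1/12; Ireneusz 1/12; Kazimierz 1/12; Mieczyslaw 1/12; Oleg 1/12; Pelagia 1/4; Radoslaw 1/12; Waclaw 1/12; Zofia 1/12

There is no surviving spouse, so the entire estate passes to Franciszka's descendants per capita at each generation.
At generation 1 (Agnieszka, Jolanta, Pelagia, Urszula) there are 4 shares of (1)/4 = 1/4 each.
Living: Pelagia — each takes 1/4.
Deceased: Agnieszka, Jolanta, and Urszula. Their combined 3/4 is pooled and carried to generation 2.
At generation 2 (Grzegorz, Ireneusz, Mieczyslaw, Oleg, Radoslaw, Danuta, Waclaw, Zofia, Kazimierz) there are 9 shares of (3/4)/9 = 1/12 each.
Living: Grzegorz, Ireneusz, Mieczyslaw, Oleg, Radoslaw, Danuta, Waclaw, Zofia, and Kazimierz — each takes 1/12.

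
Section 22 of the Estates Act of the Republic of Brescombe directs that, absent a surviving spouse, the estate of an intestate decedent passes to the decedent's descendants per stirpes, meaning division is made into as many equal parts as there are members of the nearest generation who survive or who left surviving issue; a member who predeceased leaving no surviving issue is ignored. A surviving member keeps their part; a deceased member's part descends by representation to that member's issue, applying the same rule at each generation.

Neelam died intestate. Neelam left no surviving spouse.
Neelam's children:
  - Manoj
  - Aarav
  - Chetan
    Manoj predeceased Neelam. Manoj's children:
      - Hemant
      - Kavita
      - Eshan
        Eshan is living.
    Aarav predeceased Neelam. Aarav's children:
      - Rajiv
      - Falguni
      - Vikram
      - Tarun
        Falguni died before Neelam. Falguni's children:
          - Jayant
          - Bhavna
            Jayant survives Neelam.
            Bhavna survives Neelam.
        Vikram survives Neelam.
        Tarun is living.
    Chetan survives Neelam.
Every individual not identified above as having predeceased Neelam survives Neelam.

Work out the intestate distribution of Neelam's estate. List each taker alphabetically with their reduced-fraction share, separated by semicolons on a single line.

There is no surviving spouse, so the entire estate passes to Neelam's descendants per stirpes.
The estate is divided into 3 equal shares of 1/3 among Manoj, Aarav, Chetan.
Manoj predeceased; the 1/3 allotted to Manoj's branch passes to Manoj's issue by representation.
The 1/3 is divided into 3 equal shares of 1/9 among Hemant, Kavita, Eshan.
Hemant is living and takes 1/9.
Kavita is living and takes 1/9.
Eshan is living and takes 1/9.
Aarav predeceased; the 1/3 allotted to Aarav's branch passes to Aarav's issue by representation.
The 1/3 is divided into 4 equal shares of 1/12 among Rajiv, Falguni, Vikram, Tarun.
Rajiv is living and takes 1/12.
Falguni predeceased; the 1/12 allotted to Falguni's branch passes to Falguni's issue by representation.
The 1/12 is divided into 2 equal shares of 1/24 among Jayant, Bhavna.
Jayant is living and takes 1/24.
Bhavna is living and takes 1/24.
Vikram is living and takes 1/12.
Tarun is living and takes 1/12.
Chetan is living and takes 1/3.

Bhavna 1/24; Chetan 1/3; Eshan 1/9; Hemant 1/9; Jayant 1/24; Kavita 1/9; Rajiv 1/12; Tarun 1/12; Vikram 1/12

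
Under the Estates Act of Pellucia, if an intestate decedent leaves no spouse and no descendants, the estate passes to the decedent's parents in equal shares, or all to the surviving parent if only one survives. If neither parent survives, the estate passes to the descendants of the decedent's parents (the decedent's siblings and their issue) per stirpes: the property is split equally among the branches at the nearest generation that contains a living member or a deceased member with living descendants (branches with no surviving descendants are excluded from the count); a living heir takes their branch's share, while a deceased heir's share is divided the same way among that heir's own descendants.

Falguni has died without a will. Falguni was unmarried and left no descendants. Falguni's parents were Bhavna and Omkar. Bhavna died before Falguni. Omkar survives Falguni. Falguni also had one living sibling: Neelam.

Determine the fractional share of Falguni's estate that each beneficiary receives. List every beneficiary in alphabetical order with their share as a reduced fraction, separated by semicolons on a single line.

Only one parent, Omkar, survives, so Omkar takes the entire estate. The siblings take nothing because a surviving parent has priority.

Omkar 1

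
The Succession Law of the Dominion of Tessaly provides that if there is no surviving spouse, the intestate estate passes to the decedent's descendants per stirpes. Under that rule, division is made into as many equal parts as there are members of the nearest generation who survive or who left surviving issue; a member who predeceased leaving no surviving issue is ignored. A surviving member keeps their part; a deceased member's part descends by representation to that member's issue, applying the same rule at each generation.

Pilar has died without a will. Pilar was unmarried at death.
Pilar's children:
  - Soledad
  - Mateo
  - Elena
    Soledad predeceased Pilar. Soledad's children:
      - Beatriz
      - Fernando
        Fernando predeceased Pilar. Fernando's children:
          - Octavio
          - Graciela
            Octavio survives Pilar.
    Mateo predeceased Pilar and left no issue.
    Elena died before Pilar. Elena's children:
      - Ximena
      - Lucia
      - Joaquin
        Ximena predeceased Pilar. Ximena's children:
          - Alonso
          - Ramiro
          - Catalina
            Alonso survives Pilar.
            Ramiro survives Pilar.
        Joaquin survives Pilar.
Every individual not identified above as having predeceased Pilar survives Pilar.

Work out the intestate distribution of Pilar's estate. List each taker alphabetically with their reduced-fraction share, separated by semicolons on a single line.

There is no surviving spouse, so the entire estate passes to Pilar's descendants per stirpes.
Mateo left no surviving issue, so that branch lapses and is disregarded.
The estate is divided into 2 equal shares of 1/2 among Soledad, Elena.
Soledad predeceased; the 1/2 allotted to Soledad's branch passes to Soledad's issue by representation.
The 1/2 is divided into 2 equal shares of 1/4 among Beatriz, Fernando.
Beatriz is living and takes 1/4.
Fernando predeceased; the 1/4 allotted to Fernando's branch passes to Fernando's issue by representation.
The 1/4 is divided into 2 equal shares of 1/8 among Octavio, Graciela.
Octavio is living and takes 1/8.
Graciela is living and takes 1/8.
Elena predeceased; the 1/2 allotted to Elena's branch passes to Elena's issue by representation.
The 1/2 is divided into 3 equal shares of 1/6 among Ximena, Lucia, Joaquin.
Ximena predeceased; the 1/6 allotted to Ximena's branch passes to Ximena's issue by representation.
The 1/6 is divided into 3 equal shares of 1/18 among Alonso, Ramiro, Catalina.
Alonso is living and takes 1/18.
Ramiro is living and takes 1/18.
Catalina is living and takes 1/18.
Lucia is living and takes 1/6.
Joaquin is living and takes 1/6.

Alonso 1/18; Beatriz 1/4; Catalina 1/18; Graciela 1/8; Joaquin 1/6; Lucia 1/6; Octavio 1/8; Ramiro 1/18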